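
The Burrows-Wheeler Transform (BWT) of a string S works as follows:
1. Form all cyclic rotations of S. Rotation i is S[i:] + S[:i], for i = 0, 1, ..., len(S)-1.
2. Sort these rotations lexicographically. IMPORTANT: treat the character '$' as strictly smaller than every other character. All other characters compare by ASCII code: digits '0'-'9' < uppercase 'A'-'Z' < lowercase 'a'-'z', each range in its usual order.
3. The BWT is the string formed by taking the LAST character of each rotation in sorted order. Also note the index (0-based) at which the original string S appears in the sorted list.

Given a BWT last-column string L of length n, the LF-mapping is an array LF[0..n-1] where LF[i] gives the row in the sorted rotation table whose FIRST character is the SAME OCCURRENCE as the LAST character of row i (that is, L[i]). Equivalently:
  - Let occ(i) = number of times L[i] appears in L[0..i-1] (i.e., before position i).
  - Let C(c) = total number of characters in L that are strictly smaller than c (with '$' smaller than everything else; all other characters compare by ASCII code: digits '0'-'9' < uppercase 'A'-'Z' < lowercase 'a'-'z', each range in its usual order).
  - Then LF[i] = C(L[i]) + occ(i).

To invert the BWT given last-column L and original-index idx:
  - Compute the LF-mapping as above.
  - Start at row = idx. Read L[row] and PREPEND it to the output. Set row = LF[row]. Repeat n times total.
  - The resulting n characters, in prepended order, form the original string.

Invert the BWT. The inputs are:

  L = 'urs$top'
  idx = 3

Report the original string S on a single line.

Answer: rotspu$

Derivation:
LF mapping: 6 3 4 0 5 1 2
Walk LF starting at row 3, prepending L[row]:
  step 1: row=3, L[3]='$', prepend. Next row=LF[3]=0
  step 2: row=0, L[0]='u', prepend. Next row=LF[0]=6
  step 3: row=6, L[6]='p', prepend. Next row=LF[6]=2
  step 4: row=2, L[2]='s', prepend. Next row=LF[2]=4
  step 5: row=4, L[4]='t', prepend. Next row=LF[4]=5
  step 6: row=5, L[5]='o', prepend. Next row=LF[5]=1
  step 7: row=1, L[1]='r', prepend. Next row=LF[1]=3
Reversed output: rotspu$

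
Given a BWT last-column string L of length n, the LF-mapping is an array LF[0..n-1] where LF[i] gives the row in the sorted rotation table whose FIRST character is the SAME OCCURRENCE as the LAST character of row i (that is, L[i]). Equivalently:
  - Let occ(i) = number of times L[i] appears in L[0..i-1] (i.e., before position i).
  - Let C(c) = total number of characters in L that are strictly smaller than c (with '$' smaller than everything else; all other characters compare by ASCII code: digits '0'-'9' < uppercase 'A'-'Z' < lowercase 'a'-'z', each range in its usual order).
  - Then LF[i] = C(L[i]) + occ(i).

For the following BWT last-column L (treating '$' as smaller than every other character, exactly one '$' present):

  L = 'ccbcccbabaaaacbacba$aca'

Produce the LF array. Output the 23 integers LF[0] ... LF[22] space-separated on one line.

Char counts: '$':1, 'a':9, 'b':5, 'c':8
C (first-col start): C('$')=0, C('a')=1, C('b')=10, C('c')=15
L[0]='c': occ=0, LF[0]=C('c')+0=15+0=15
L[1]='c': occ=1, LF[1]=C('c')+1=15+1=16
L[2]='b': occ=0, LF[2]=C('b')+0=10+0=10
L[3]='c': occ=2, LF[3]=C('c')+2=15+2=17
L[4]='c': occ=3, LF[4]=C('c')+3=15+3=18
L[5]='c': occ=4, LF[5]=C('c')+4=15+4=19
L[6]='b': occ=1, LF[6]=C('b')+1=10+1=11
L[7]='a': occ=0, LF[7]=C('a')+0=1+0=1
L[8]='b': occ=2, LF[8]=C('b')+2=10+2=12
L[9]='a': occ=1, LF[9]=C('a')+1=1+1=2
L[10]='a': occ=2, LF[10]=C('a')+2=1+2=3
L[11]='a': occ=3, LF[11]=C('a')+3=1+3=4
L[12]='a': occ=4, LF[12]=C('a')+4=1+4=5
L[13]='c': occ=5, LF[13]=C('c')+5=15+5=20
L[14]='b': occ=3, LF[14]=C('b')+3=10+3=13
L[15]='a': occ=5, LF[15]=C('a')+5=1+5=6
L[16]='c': occ=6, LF[16]=C('c')+6=15+6=21
L[17]='b': occ=4, LF[17]=C('b')+4=10+4=14
L[18]='a': occ=6, LF[18]=C('a')+6=1+6=7
L[19]='$': occ=0, LF[19]=C('$')+0=0+0=0
L[20]='a': occ=7, LF[20]=C('a')+7=1+7=8
L[21]='c': occ=7, LF[21]=C('c')+7=15+7=22
L[22]='a': occ=8, LF[22]=C('a')+8=1+8=9

Answer: 15 16 10 17 18 19 11 1 12 2 3 4 5 20 13 6 21 14 7 0 8 22 9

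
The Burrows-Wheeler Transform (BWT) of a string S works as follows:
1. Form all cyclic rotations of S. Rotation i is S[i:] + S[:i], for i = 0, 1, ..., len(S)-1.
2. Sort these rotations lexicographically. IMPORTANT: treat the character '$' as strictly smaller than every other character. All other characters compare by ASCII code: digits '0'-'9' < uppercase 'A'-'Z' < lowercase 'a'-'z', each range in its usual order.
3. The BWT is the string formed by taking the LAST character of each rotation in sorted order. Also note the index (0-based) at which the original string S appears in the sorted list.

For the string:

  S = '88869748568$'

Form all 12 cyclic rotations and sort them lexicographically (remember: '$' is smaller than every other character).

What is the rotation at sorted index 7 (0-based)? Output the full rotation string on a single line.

Answer: 8568$8886974

Derivation:
All 12 rotations (rotation i = S[i:]+S[:i]):
  rot[0] = 88869748568$
  rot[1] = 8869748568$8
  rot[2] = 869748568$88
  rot[3] = 69748568$888
  rot[4] = 9748568$8886
  rot[5] = 748568$88869
  rot[6] = 48568$888697
  rot[7] = 8568$8886974
  rot[8] = 568$88869748
  rot[9] = 68$888697485
  rot[10] = 8$8886974856
  rot[11] = $88869748568
Sorted (with $ < everything):
  sorted[0] = $88869748568
  sorted[1] = 48568$888697
  sorted[2] = 568$88869748
  sorted[3] = 68$888697485
  sorted[4] = 69748568$888
  sorted[5] = 748568$88869
  sorted[6] = 8$8886974856
  sorted[7] = 8568$8886974
  sorted[8] = 869748568$88
  sorted[9] = 8869748568$8
  sorted[10] = 88869748568$
  sorted[11] = 9748568$8886
sorted[7] = 8568$8886974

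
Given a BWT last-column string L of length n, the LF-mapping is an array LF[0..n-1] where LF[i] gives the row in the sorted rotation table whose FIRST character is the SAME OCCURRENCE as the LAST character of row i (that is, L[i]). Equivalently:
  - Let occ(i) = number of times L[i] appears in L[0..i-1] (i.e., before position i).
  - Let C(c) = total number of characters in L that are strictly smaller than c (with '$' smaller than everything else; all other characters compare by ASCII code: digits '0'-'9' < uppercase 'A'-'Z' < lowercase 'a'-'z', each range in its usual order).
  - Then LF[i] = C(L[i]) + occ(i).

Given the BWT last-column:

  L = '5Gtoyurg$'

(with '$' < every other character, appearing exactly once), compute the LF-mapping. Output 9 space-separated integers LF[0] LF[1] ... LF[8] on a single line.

Answer: 1 2 6 4 8 7 5 3 0

Derivation:
Char counts: '$':1, '5':1, 'G':1, 'g':1, 'o':1, 'r':1, 't':1, 'u':1, 'y':1
C (first-col start): C('$')=0, C('5')=1, C('G')=2, C('g')=3, C('o')=4, C('r')=5, C('t')=6, C('u')=7, C('y')=8
L[0]='5': occ=0, LF[0]=C('5')+0=1+0=1
L[1]='G': occ=0, LF[1]=C('G')+0=2+0=2
L[2]='t': occ=0, LF[2]=C('t')+0=6+0=6
L[3]='o': occ=0, LF[3]=C('o')+0=4+0=4
L[4]='y': occ=0, LF[4]=C('y')+0=8+0=8
L[5]='u': occ=0, LF[5]=C('u')+0=7+0=7
L[6]='r': occ=0, LF[6]=C('r')+0=5+0=5
L[7]='g': occ=0, LF[7]=C('g')+0=3+0=3
L[8]='$': occ=0, LF[8]=C('$')+0=0+0=0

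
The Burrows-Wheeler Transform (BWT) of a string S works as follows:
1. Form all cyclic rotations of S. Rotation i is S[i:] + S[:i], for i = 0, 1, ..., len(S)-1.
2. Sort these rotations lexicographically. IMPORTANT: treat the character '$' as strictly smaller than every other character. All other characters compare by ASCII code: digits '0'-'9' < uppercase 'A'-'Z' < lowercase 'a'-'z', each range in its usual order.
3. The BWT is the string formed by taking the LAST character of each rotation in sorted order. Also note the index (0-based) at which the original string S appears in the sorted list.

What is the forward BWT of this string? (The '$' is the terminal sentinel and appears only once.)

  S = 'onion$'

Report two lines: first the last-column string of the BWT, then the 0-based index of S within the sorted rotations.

Answer: nnooi$
5

Derivation:
All 6 rotations (rotation i = S[i:]+S[:i]):
  rot[0] = onion$
  rot[1] = nion$o
  rot[2] = ion$on
  rot[3] = on$oni
  rot[4] = n$onio
  rot[5] = $onion
Sorted (with $ < everything):
  sorted[0] = $onion  (last char: 'n')
  sorted[1] = ion$on  (last char: 'n')
  sorted[2] = n$onio  (last char: 'o')
  sorted[3] = nion$o  (last char: 'o')
  sorted[4] = on$oni  (last char: 'i')
  sorted[5] = onion$  (last char: '$')
Last column: nnooi$
Original string S is at sorted index 5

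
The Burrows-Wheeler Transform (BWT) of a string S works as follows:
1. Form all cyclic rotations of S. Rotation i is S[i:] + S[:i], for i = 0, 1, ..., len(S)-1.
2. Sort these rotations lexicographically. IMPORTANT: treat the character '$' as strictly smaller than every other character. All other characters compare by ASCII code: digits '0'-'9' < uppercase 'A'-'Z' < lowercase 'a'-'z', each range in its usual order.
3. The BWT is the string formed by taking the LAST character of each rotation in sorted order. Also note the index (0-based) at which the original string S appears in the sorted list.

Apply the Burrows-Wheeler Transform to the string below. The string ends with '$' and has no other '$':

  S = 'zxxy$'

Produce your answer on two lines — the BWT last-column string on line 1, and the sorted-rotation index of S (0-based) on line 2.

All 5 rotations (rotation i = S[i:]+S[:i]):
  rot[0] = zxxy$
  rot[1] = xxy$z
  rot[2] = xy$zx
  rot[3] = y$zxx
  rot[4] = $zxxy
Sorted (with $ < everything):
  sorted[0] = $zxxy  (last char: 'y')
  sorted[1] = xxy$z  (last char: 'z')
  sorted[2] = xy$zx  (last char: 'x')
  sorted[3] = y$zxx  (last char: 'x')
  sorted[4] = zxxy$  (last char: '$')
Last column: yzxx$
Original string S is at sorted index 4

Answer: yzxx$
4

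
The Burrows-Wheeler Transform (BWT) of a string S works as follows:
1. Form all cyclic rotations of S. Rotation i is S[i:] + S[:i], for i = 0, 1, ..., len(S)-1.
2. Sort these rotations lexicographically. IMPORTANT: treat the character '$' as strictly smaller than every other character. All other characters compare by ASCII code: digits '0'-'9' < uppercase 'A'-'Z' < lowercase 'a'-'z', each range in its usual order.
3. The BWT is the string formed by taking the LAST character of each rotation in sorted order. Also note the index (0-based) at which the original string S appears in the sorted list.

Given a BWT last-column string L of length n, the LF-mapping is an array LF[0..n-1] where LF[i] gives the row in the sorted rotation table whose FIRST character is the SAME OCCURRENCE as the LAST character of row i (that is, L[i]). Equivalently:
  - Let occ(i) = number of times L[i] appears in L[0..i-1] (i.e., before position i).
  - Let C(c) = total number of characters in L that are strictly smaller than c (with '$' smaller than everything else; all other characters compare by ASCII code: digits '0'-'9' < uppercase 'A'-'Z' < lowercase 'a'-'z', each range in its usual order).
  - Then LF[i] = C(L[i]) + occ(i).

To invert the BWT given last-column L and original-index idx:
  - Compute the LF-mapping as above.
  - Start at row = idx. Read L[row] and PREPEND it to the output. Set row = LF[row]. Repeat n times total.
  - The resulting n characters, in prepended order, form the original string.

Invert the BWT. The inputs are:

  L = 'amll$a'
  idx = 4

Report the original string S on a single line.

LF mapping: 1 5 3 4 0 2
Walk LF starting at row 4, prepending L[row]:
  step 1: row=4, L[4]='$', prepend. Next row=LF[4]=0
  step 2: row=0, L[0]='a', prepend. Next row=LF[0]=1
  step 3: row=1, L[1]='m', prepend. Next row=LF[1]=5
  step 4: row=5, L[5]='a', prepend. Next row=LF[5]=2
  step 5: row=2, L[2]='l', prepend. Next row=LF[2]=3
  step 6: row=3, L[3]='l', prepend. Next row=LF[3]=4
Reversed output: llama$

Answer: llama$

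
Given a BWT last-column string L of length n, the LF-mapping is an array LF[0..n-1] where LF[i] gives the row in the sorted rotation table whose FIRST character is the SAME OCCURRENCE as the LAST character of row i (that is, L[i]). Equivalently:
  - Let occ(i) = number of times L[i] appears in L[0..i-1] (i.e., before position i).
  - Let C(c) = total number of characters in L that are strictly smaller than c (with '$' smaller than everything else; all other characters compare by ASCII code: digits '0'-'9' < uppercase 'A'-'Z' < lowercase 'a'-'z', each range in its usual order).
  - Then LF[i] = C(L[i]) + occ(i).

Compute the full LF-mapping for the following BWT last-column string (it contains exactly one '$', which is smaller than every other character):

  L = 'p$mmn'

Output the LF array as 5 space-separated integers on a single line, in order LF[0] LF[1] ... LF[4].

Char counts: '$':1, 'm':2, 'n':1, 'p':1
C (first-col start): C('$')=0, C('m')=1, C('n')=3, C('p')=4
L[0]='p': occ=0, LF[0]=C('p')+0=4+0=4
L[1]='$': occ=0, LF[1]=C('$')+0=0+0=0
L[2]='m': occ=0, LF[2]=C('m')+0=1+0=1
L[3]='m': occ=1, LF[3]=C('m')+1=1+1=2
L[4]='n': occ=0, LF[4]=C('n')+0=3+0=3

Answer: 4 0 1 2 3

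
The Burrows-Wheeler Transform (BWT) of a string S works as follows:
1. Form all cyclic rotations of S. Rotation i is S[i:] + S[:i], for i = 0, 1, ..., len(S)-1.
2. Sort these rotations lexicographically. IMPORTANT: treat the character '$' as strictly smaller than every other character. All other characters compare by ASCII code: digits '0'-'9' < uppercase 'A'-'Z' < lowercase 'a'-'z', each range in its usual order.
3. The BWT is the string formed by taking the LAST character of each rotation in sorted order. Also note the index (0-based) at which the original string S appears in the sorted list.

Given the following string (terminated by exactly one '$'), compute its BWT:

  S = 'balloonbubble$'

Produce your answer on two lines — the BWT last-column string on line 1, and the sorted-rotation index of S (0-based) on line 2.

Answer: eb$ubnlbaloolb
2

Derivation:
All 14 rotations (rotation i = S[i:]+S[:i]):
  rot[0] = balloonbubble$
  rot[1] = alloonbubble$b
  rot[2] = lloonbubble$ba
  rot[3] = loonbubble$bal
  rot[4] = oonbubble$ball
  rot[5] = onbubble$ballo
  rot[6] = nbubble$balloo
  rot[7] = bubble$balloon
  rot[8] = ubble$balloonb
  rot[9] = bble$balloonbu
  rot[10] = ble$balloonbub
  rot[11] = le$balloonbubb
  rot[12] = e$balloonbubbl
  rot[13] = $balloonbubble
Sorted (with $ < everything):
  sorted[0] = $balloonbubble  (last char: 'e')
  sorted[1] = alloonbubble$b  (last char: 'b')
  sorted[2] = balloonbubble$  (last char: '$')
  sorted[3] = bble$balloonbu  (last char: 'u')
  sorted[4] = ble$balloonbub  (last char: 'b')
  sorted[5] = bubble$balloon  (last char: 'n')
  sorted[6] = e$balloonbubbl  (last char: 'l')
  sorted[7] = le$balloonbubb  (last char: 'b')
  sorted[8] = lloonbubble$ba  (last char: 'a')
  sorted[9] = loonbubble$bal  (last char: 'l')
  sorted[10] = nbubble$balloo  (last char: 'o')
  sorted[11] = onbubble$ballo  (last char: 'o')
  sorted[12] = oonbubble$ball  (last char: 'l')
  sorted[13] = ubble$balloonb  (last char: 'b')
Last column: eb$ubnlbaloolb
Original string S is at sorted index 2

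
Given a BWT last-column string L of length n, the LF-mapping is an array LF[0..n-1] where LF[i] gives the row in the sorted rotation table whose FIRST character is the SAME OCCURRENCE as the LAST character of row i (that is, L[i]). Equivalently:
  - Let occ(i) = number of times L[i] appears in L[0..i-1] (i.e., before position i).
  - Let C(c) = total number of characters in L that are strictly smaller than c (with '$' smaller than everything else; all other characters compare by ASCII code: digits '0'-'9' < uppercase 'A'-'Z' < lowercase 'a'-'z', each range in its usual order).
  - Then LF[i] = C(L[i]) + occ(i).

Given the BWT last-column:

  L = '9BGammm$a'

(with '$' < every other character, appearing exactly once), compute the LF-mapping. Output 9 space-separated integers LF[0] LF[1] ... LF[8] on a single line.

Char counts: '$':1, '9':1, 'B':1, 'G':1, 'a':2, 'm':3
C (first-col start): C('$')=0, C('9')=1, C('B')=2, C('G')=3, C('a')=4, C('m')=6
L[0]='9': occ=0, LF[0]=C('9')+0=1+0=1
L[1]='B': occ=0, LF[1]=C('B')+0=2+0=2
L[2]='G': occ=0, LF[2]=C('G')+0=3+0=3
L[3]='a': occ=0, LF[3]=C('a')+0=4+0=4
L[4]='m': occ=0, LF[4]=C('m')+0=6+0=6
L[5]='m': occ=1, LF[5]=C('m')+1=6+1=7
L[6]='m': occ=2, LF[6]=C('m')+2=6+2=8
L[7]='$': occ=0, LF[7]=C('$')+0=0+0=0
L[8]='a': occ=1, LF[8]=C('a')+1=4+1=5

Answer: 1 2 3 4 6 7 8 0 5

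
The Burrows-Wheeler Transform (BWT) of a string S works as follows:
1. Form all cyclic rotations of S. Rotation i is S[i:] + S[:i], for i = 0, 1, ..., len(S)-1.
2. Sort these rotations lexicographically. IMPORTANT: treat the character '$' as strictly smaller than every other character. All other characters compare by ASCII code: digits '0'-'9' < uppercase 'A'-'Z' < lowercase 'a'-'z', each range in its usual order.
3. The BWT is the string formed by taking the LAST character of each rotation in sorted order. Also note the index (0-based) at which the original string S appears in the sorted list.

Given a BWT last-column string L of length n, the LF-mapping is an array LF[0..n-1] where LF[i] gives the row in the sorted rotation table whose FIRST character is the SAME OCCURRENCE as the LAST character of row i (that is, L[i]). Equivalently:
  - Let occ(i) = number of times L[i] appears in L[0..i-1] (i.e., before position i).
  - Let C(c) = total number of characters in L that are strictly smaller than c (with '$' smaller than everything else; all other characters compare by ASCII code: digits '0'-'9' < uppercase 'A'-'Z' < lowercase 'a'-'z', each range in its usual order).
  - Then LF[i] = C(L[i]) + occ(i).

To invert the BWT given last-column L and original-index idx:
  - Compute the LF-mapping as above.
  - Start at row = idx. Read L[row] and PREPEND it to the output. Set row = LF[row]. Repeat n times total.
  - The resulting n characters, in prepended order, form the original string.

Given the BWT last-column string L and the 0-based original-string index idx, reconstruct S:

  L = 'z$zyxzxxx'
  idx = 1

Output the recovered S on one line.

Answer: xxzyxzxz$

Derivation:
LF mapping: 6 0 7 5 1 8 2 3 4
Walk LF starting at row 1, prepending L[row]:
  step 1: row=1, L[1]='$', prepend. Next row=LF[1]=0
  step 2: row=0, L[0]='z', prepend. Next row=LF[0]=6
  step 3: row=6, L[6]='x', prepend. Next row=LF[6]=2
  step 4: row=2, L[2]='z', prepend. Next row=LF[2]=7
  step 5: row=7, L[7]='x', prepend. Next row=LF[7]=3
  step 6: row=3, L[3]='y', prepend. Next row=LF[3]=5
  step 7: row=5, L[5]='z', prepend. Next row=LF[5]=8
  step 8: row=8, L[8]='x', prepend. Next row=LF[8]=4
  step 9: row=4, L[4]='x', prepend. Next row=LF[4]=1
Reversed output: xxzyxzxz$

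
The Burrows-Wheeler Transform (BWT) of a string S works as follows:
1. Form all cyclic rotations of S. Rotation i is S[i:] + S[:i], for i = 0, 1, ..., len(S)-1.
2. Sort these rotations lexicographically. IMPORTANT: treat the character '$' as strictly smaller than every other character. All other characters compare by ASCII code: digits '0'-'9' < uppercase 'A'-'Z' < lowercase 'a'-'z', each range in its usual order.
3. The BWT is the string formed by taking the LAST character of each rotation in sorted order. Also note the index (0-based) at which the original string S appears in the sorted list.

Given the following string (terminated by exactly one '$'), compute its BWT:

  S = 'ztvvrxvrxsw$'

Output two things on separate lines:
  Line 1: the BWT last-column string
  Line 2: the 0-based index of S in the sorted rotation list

Answer: wvvxzxvtsrr$
11

Derivation:
All 12 rotations (rotation i = S[i:]+S[:i]):
  rot[0] = ztvvrxvrxsw$
  rot[1] = tvvrxvrxsw$z
  rot[2] = vvrxvrxsw$zt
  rot[3] = vrxvrxsw$ztv
  rot[4] = rxvrxsw$ztvv
  rot[5] = xvrxsw$ztvvr
  rot[6] = vrxsw$ztvvrx
  rot[7] = rxsw$ztvvrxv
  rot[8] = xsw$ztvvrxvr
  rot[9] = sw$ztvvrxvrx
  rot[10] = w$ztvvrxvrxs
  rot[11] = $ztvvrxvrxsw
Sorted (with $ < everything):
  sorted[0] = $ztvvrxvrxsw  (last char: 'w')
  sorted[1] = rxsw$ztvvrxv  (last char: 'v')
  sorted[2] = rxvrxsw$ztvv  (last char: 'v')
  sorted[3] = sw$ztvvrxvrx  (last char: 'x')
  sorted[4] = tvvrxvrxsw$z  (last char: 'z')
  sorted[5] = vrxsw$ztvvrx  (last char: 'x')
  sorted[6] = vrxvrxsw$ztv  (last char: 'v')
  sorted[7] = vvrxvrxsw$zt  (last char: 't')
  sorted[8] = w$ztvvrxvrxs  (last char: 's')
  sorted[9] = xsw$ztvvrxvr  (last char: 'r')
  sorted[10] = xvrxsw$ztvvr  (last char: 'r')
  sorted[11] = ztvvrxvrxsw$  (last char: '$')
Last column: wvvxzxvtsrr$
Original string S is at sorted index 11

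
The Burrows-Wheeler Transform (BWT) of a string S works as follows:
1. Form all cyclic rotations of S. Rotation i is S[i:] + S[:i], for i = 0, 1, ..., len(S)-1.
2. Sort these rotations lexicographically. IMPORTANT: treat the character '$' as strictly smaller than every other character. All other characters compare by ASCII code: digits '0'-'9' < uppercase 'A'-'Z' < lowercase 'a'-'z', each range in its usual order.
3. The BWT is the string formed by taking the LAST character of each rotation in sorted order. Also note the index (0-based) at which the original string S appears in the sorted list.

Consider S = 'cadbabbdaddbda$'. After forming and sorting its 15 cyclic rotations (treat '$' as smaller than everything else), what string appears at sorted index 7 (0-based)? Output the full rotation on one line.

All 15 rotations (rotation i = S[i:]+S[:i]):
  rot[0] = cadbabbdaddbda$
  rot[1] = adbabbdaddbda$c
  rot[2] = dbabbdaddbda$ca
  rot[3] = babbdaddbda$cad
  rot[4] = abbdaddbda$cadb
  rot[5] = bbdaddbda$cadba
  rot[6] = bdaddbda$cadbab
  rot[7] = daddbda$cadbabb
  rot[8] = addbda$cadbabbd
  rot[9] = ddbda$cadbabbda
  rot[10] = dbda$cadbabbdad
  rot[11] = bda$cadbabbdadd
  rot[12] = da$cadbabbdaddb
  rot[13] = a$cadbabbdaddbd
  rot[14] = $cadbabbdaddbda
Sorted (with $ < everything):
  sorted[0] = $cadbabbdaddbda
  sorted[1] = a$cadbabbdaddbd
  sorted[2] = abbdaddbda$cadb
  sorted[3] = adbabbdaddbda$c
  sorted[4] = addbda$cadbabbd
  sorted[5] = babbdaddbda$cad
  sorted[6] = bbdaddbda$cadba
  sorted[7] = bda$cadbabbdadd
  sorted[8] = bdaddbda$cadbab
  sorted[9] = cadbabbdaddbda$
  sorted[10] = da$cadbabbdaddb
  sorted[11] = daddbda$cadbabb
  sorted[12] = dbabbdaddbda$ca
  sorted[13] = dbda$cadbabbdad
  sorted[14] = ddbda$cadbabbda
sorted[7] = bda$cadbabbdadd

Answer: bda$cadbabbdadd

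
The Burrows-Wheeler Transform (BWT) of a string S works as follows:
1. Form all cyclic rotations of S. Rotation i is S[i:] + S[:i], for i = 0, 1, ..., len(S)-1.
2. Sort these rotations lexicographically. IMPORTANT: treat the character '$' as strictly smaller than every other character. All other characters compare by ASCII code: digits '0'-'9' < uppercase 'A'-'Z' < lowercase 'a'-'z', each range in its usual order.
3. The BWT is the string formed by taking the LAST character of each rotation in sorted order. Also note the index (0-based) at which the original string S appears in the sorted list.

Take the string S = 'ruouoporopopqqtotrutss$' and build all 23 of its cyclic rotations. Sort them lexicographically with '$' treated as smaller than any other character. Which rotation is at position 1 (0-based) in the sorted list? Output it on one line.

Answer: opopqqtotrutss$ruouopor

Derivation:
All 23 rotations (rotation i = S[i:]+S[:i]):
  rot[0] = ruouoporopopqqtotrutss$
  rot[1] = uouoporopopqqtotrutss$r
  rot[2] = ouoporopopqqtotrutss$ru
  rot[3] = uoporopopqqtotrutss$ruo
  rot[4] = oporopopqqtotrutss$ruou
  rot[5] = poropopqqtotrutss$ruouo
  rot[6] = oropopqqtotrutss$ruouop
  rot[7] = ropopqqtotrutss$ruouopo
  rot[8] = opopqqtotrutss$ruouopor
  rot[9] = popqqtotrutss$ruouoporo
  rot[10] = opqqtotrutss$ruouoporop
  rot[11] = pqqtotrutss$ruouoporopo
  rot[12] = qqtotrutss$ruouoporopop
  rot[13] = qtotrutss$ruouoporopopq
  rot[14] = totrutss$ruouoporopopqq
  rot[15] = otrutss$ruouoporopopqqt
  rot[16] = trutss$ruouoporopopqqto
  rot[17] = rutss$ruouoporopopqqtot
  rot[18] = utss$ruouoporopopqqtotr
  rot[19] = tss$ruouoporopopqqtotru
  rot[20] = ss$ruouoporopopqqtotrut
  rot[21] = s$ruouoporopopqqtotruts
  rot[22] = $ruouoporopopqqtotrutss
Sorted (with $ < everything):
  sorted[0] = $ruouoporopopqqtotrutss
  sorted[1] = opopqqtotrutss$ruouopor
  sorted[2] = oporopopqqtotrutss$ruou
  sorted[3] = opqqtotrutss$ruouoporop
  sorted[4] = oropopqqtotrutss$ruouop
  sorted[5] = otrutss$ruouoporopopqqt
  sorted[6] = ouoporopopqqtotrutss$ru
  sorted[7] = popqqtotrutss$ruouoporo
  sorted[8] = poropopqqtotrutss$ruouo
  sorted[9] = pqqtotrutss$ruouoporopo
  sorted[10] = qqtotrutss$ruouoporopop
  sorted[11] = qtotrutss$ruouoporopopq
  sorted[12] = ropopqqtotrutss$ruouopo
  sorted[13] = ruouoporopopqqtotrutss$
  sorted[14] = rutss$ruouoporopopqqtot
  sorted[15] = s$ruouoporopopqqtotruts
  sorted[16] = ss$ruouoporopopqqtotrut
  sorted[17] = totrutss$ruouoporopopqq
  sorted[18] = trutss$ruouoporopopqqto
  sorted[19] = tss$ruouoporopopqqtotru
  sorted[20] = uoporopopqqtotrutss$ruo
  sorted[21] = uouoporopopqqtotrutss$r
  sorted[22] = utss$ruouoporopopqqtotr
sorted[1] = opopqqtotrutss$ruouopor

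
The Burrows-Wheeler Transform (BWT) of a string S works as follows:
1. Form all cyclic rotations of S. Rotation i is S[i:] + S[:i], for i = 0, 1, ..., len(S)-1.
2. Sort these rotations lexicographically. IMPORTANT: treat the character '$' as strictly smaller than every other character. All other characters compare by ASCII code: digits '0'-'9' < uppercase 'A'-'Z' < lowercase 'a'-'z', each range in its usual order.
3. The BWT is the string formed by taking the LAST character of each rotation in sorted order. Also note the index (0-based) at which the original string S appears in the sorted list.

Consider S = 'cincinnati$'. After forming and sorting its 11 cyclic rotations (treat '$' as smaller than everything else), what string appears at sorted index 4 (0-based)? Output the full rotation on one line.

All 11 rotations (rotation i = S[i:]+S[:i]):
  rot[0] = cincinnati$
  rot[1] = incinnati$c
  rot[2] = ncinnati$ci
  rot[3] = cinnati$cin
  rot[4] = innati$cinc
  rot[5] = nnati$cinci
  rot[6] = nati$cincin
  rot[7] = ati$cincinn
  rot[8] = ti$cincinna
  rot[9] = i$cincinnat
  rot[10] = $cincinnati
Sorted (with $ < everything):
  sorted[0] = $cincinnati
  sorted[1] = ati$cincinn
  sorted[2] = cincinnati$
  sorted[3] = cinnati$cin
  sorted[4] = i$cincinnat
  sorted[5] = incinnati$c
  sorted[6] = innati$cinc
  sorted[7] = nati$cincin
  sorted[8] = ncinnati$ci
  sorted[9] = nnati$cinci
  sorted[10] = ti$cincinna
sorted[4] = i$cincinnat

Answer: i$cincinnat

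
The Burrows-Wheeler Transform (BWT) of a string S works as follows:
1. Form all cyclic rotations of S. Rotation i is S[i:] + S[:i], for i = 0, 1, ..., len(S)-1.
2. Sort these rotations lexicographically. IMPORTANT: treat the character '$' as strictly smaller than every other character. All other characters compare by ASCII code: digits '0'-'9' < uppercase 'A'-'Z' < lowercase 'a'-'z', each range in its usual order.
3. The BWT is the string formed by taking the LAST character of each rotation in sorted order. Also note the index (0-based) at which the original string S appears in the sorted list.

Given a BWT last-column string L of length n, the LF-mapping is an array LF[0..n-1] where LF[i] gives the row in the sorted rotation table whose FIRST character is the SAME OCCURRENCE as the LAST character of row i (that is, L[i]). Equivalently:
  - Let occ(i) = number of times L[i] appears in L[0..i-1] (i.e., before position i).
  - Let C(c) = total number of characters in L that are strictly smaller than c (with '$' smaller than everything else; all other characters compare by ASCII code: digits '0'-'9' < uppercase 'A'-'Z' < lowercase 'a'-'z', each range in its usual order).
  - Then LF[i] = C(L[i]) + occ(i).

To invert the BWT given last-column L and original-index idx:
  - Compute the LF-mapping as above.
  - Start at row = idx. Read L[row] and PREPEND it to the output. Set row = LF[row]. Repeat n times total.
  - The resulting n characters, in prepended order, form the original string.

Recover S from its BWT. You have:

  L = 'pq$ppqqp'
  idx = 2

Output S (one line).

LF mapping: 1 5 0 2 3 6 7 4
Walk LF starting at row 2, prepending L[row]:
  step 1: row=2, L[2]='$', prepend. Next row=LF[2]=0
  step 2: row=0, L[0]='p', prepend. Next row=LF[0]=1
  step 3: row=1, L[1]='q', prepend. Next row=LF[1]=5
  step 4: row=5, L[5]='q', prepend. Next row=LF[5]=6
  step 5: row=6, L[6]='q', prepend. Next row=LF[6]=7
  step 6: row=7, L[7]='p', prepend. Next row=LF[7]=4
  step 7: row=4, L[4]='p', prepend. Next row=LF[4]=3
  step 8: row=3, L[3]='p', prepend. Next row=LF[3]=2
Reversed output: pppqqqp$

Answer: pppqqqp$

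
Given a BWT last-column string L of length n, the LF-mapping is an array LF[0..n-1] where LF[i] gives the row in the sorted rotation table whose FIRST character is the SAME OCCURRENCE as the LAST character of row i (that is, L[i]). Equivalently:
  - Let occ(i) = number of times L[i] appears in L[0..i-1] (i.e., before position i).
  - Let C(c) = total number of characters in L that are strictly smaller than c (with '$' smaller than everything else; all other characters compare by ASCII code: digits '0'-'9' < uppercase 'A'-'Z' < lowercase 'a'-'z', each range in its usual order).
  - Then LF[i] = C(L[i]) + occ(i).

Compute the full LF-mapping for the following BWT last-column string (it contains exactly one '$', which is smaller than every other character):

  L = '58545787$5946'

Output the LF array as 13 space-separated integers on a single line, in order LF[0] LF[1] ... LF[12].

Answer: 3 10 4 1 5 8 11 9 0 6 12 2 7

Derivation:
Char counts: '$':1, '4':2, '5':4, '6':1, '7':2, '8':2, '9':1
C (first-col start): C('$')=0, C('4')=1, C('5')=3, C('6')=7, C('7')=8, C('8')=10, C('9')=12
L[0]='5': occ=0, LF[0]=C('5')+0=3+0=3
L[1]='8': occ=0, LF[1]=C('8')+0=10+0=10
L[2]='5': occ=1, LF[2]=C('5')+1=3+1=4
L[3]='4': occ=0, LF[3]=C('4')+0=1+0=1
L[4]='5': occ=2, LF[4]=C('5')+2=3+2=5
L[5]='7': occ=0, LF[5]=C('7')+0=8+0=8
L[6]='8': occ=1, LF[6]=C('8')+1=10+1=11
L[7]='7': occ=1, LF[7]=C('7')+1=8+1=9
L[8]='$': occ=0, LF[8]=C('$')+0=0+0=0
L[9]='5': occ=3, LF[9]=C('5')+3=3+3=6
L[10]='9': occ=0, LF[10]=C('9')+0=12+0=12
L[11]='4': occ=1, LF[11]=C('4')+1=1+1=2
L[12]='6': occ=0, LF[12]=C('6')+0=7+0=7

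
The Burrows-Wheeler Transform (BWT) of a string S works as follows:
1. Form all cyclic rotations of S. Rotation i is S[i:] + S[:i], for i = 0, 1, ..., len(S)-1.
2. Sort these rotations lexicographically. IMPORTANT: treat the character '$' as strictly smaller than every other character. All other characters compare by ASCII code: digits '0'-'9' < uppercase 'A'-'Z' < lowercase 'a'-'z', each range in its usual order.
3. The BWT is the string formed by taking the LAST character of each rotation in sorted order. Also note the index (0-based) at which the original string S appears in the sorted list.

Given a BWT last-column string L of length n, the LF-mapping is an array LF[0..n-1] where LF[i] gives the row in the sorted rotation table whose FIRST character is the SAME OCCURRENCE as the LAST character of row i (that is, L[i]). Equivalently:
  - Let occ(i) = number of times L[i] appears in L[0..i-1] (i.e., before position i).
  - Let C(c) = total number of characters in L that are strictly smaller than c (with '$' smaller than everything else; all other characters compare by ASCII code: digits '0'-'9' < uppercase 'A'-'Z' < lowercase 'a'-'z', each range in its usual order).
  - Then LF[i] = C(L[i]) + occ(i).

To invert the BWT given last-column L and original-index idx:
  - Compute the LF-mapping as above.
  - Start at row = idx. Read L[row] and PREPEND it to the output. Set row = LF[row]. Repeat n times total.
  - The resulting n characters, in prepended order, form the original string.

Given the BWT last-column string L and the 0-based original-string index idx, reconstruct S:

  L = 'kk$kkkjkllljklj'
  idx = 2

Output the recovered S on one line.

LF mapping: 4 5 0 6 7 8 1 9 11 12 13 2 10 14 3
Walk LF starting at row 2, prepending L[row]:
  step 1: row=2, L[2]='$', prepend. Next row=LF[2]=0
  step 2: row=0, L[0]='k', prepend. Next row=LF[0]=4
  step 3: row=4, L[4]='k', prepend. Next row=LF[4]=7
  step 4: row=7, L[7]='k', prepend. Next row=LF[7]=9
  step 5: row=9, L[9]='l', prepend. Next row=LF[9]=12
  step 6: row=12, L[12]='k', prepend. Next row=LF[12]=10
  step 7: row=10, L[10]='l', prepend. Next row=LF[10]=13
  step 8: row=13, L[13]='l', prepend. Next row=LF[13]=14
  step 9: row=14, L[14]='j', prepend. Next row=LF[14]=3
  step 10: row=3, L[3]='k', prepend. Next row=LF[3]=6
  step 11: row=6, L[6]='j', prepend. Next row=LF[6]=1
  step 12: row=1, L[1]='k', prepend. Next row=LF[1]=5
  step 13: row=5, L[5]='k', prepend. Next row=LF[5]=8
  step 14: row=8, L[8]='l', prepend. Next row=LF[8]=11
  step 15: row=11, L[11]='j', prepend. Next row=LF[11]=2
Reversed output: jlkkjkjllklkkk$

Answer: jlkkjkjllklkkk$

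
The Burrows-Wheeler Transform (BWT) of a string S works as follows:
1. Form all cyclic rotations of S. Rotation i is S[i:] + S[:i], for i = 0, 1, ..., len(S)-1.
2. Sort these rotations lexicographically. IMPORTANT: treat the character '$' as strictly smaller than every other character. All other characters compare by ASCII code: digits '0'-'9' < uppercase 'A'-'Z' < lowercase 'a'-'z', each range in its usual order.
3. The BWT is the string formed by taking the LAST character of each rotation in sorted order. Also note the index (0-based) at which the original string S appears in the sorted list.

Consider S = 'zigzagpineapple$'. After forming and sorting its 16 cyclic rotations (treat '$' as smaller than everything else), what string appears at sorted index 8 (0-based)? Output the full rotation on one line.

Answer: ineapple$zigzagp

Derivation:
All 16 rotations (rotation i = S[i:]+S[:i]):
  rot[0] = zigzagpineapple$
  rot[1] = igzagpineapple$z
  rot[2] = gzagpineapple$zi
  rot[3] = zagpineapple$zig
  rot[4] = agpineapple$zigz
  rot[5] = gpineapple$zigza
  rot[6] = pineapple$zigzag
  rot[7] = ineapple$zigzagp
  rot[8] = neapple$zigzagpi
  rot[9] = eapple$zigzagpin
  rot[10] = apple$zigzagpine
  rot[11] = pple$zigzagpinea
  rot[12] = ple$zigzagpineap
  rot[13] = le$zigzagpineapp
  rot[14] = e$zigzagpineappl
  rot[15] = $zigzagpineapple
Sorted (with $ < everything):
  sorted[0] = $zigzagpineapple
  sorted[1] = agpineapple$zigz
  sorted[2] = apple$zigzagpine
  sorted[3] = e$zigzagpineappl
  sorted[4] = eapple$zigzagpin
  sorted[5] = gpineapple$zigza
  sorted[6] = gzagpineapple$zi
  sorted[7] = igzagpineapple$z
  sorted[8] = ineapple$zigzagp
  sorted[9] = le$zigzagpineapp
  sorted[10] = neapple$zigzagpi
  sorted[11] = pineapple$zigzag
  sorted[12] = ple$zigzagpineap
  sorted[13] = pple$zigzagpinea
  sorted[14] = zagpineapple$zig
  sorted[15] = zigzagpineapple$
sorted[8] = ineapple$zigzagp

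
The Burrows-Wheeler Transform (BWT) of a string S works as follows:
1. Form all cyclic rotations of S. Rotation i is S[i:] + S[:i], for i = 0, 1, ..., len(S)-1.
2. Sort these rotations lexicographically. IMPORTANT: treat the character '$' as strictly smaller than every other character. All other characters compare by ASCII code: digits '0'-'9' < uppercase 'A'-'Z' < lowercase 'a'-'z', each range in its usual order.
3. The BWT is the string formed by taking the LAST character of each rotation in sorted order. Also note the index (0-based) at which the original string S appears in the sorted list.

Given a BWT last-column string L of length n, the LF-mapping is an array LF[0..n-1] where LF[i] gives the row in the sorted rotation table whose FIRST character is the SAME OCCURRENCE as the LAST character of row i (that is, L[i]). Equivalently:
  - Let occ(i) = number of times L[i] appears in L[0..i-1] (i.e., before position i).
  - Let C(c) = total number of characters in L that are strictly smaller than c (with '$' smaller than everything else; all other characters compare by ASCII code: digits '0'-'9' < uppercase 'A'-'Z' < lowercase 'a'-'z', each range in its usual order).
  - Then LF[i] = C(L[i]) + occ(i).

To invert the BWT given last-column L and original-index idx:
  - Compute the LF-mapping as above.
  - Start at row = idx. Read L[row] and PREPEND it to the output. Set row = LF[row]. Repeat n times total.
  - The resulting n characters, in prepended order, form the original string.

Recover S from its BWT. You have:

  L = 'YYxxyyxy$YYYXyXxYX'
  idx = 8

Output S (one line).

LF mapping: 4 5 10 11 14 15 12 16 0 6 7 8 1 17 2 13 9 3
Walk LF starting at row 8, prepending L[row]:
  step 1: row=8, L[8]='$', prepend. Next row=LF[8]=0
  step 2: row=0, L[0]='Y', prepend. Next row=LF[0]=4
  step 3: row=4, L[4]='y', prepend. Next row=LF[4]=14
  step 4: row=14, L[14]='X', prepend. Next row=LF[14]=2
  step 5: row=2, L[2]='x', prepend. Next row=LF[2]=10
  step 6: row=10, L[10]='Y', prepend. Next row=LF[10]=7
  step 7: row=7, L[7]='y', prepend. Next row=LF[7]=16
  step 8: row=16, L[16]='Y', prepend. Next row=LF[16]=9
  step 9: row=9, L[9]='Y', prepend. Next row=LF[9]=6
  step 10: row=6, L[6]='x', prepend. Next row=LF[6]=12
  step 11: row=12, L[12]='X', prepend. Next row=LF[12]=1
  step 12: row=1, L[1]='Y', prepend. Next row=LF[1]=5
  step 13: row=5, L[5]='y', prepend. Next row=LF[5]=15
  step 14: row=15, L[15]='x', prepend. Next row=LF[15]=13
  step 15: row=13, L[13]='y', prepend. Next row=LF[13]=17
  step 16: row=17, L[17]='X', prepend. Next row=LF[17]=3
  step 17: row=3, L[3]='x', prepend. Next row=LF[3]=11
  step 18: row=11, L[11]='Y', prepend. Next row=LF[11]=8
Reversed output: YxXyxyYXxYYyYxXyY$

Answer: YxXyxyYXxYYyYxXyY$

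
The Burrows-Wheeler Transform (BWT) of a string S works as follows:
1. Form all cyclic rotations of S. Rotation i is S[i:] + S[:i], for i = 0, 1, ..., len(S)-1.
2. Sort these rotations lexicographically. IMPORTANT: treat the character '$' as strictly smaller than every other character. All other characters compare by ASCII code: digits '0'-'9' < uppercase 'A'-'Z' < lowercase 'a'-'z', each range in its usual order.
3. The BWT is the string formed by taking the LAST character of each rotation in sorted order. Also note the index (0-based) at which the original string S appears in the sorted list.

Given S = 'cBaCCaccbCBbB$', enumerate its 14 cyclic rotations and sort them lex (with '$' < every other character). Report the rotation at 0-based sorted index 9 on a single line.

All 14 rotations (rotation i = S[i:]+S[:i]):
  rot[0] = cBaCCaccbCBbB$
  rot[1] = BaCCaccbCBbB$c
  rot[2] = aCCaccbCBbB$cB
  rot[3] = CCaccbCBbB$cBa
  rot[4] = CaccbCBbB$cBaC
  rot[5] = accbCBbB$cBaCC
  rot[6] = ccbCBbB$cBaCCa
  rot[7] = cbCBbB$cBaCCac
  rot[8] = bCBbB$cBaCCacc
  rot[9] = CBbB$cBaCCaccb
  rot[10] = BbB$cBaCCaccbC
  rot[11] = bB$cBaCCaccbCB
  rot[12] = B$cBaCCaccbCBb
  rot[13] = $cBaCCaccbCBbB
Sorted (with $ < everything):
  sorted[0] = $cBaCCaccbCBbB
  sorted[1] = B$cBaCCaccbCBb
  sorted[2] = BaCCaccbCBbB$c
  sorted[3] = BbB$cBaCCaccbC
  sorted[4] = CBbB$cBaCCaccb
  sorted[5] = CCaccbCBbB$cBa
  sorted[6] = CaccbCBbB$cBaC
  sorted[7] = aCCaccbCBbB$cB
  sorted[8] = accbCBbB$cBaCC
  sorted[9] = bB$cBaCCaccbCB
  sorted[10] = bCBbB$cBaCCacc
  sorted[11] = cBaCCaccbCBbB$
  sorted[12] = cbCBbB$cBaCCac
  sorted[13] = ccbCBbB$cBaCCa
sorted[9] = bB$cBaCCaccbCB

Answer: bB$cBaCCaccbCB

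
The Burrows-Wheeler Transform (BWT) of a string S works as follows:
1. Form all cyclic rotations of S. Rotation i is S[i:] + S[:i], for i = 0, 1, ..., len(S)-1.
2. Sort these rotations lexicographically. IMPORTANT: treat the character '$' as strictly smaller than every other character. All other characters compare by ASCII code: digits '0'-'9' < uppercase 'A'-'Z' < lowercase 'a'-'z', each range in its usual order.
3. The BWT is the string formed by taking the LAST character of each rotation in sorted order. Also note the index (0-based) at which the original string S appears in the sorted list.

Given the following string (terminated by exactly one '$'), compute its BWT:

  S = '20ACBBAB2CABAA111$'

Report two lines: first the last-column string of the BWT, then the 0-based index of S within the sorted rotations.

All 18 rotations (rotation i = S[i:]+S[:i]):
  rot[0] = 20ACBBAB2CABAA111$
  rot[1] = 0ACBBAB2CABAA111$2
  rot[2] = ACBBAB2CABAA111$20
  rot[3] = CBBAB2CABAA111$20A
  rot[4] = BBAB2CABAA111$20AC
  rot[5] = BAB2CABAA111$20ACB
  rot[6] = AB2CABAA111$20ACBB
  rot[7] = B2CABAA111$20ACBBA
  rot[8] = 2CABAA111$20ACBBAB
  rot[9] = CABAA111$20ACBBAB2
  rot[10] = ABAA111$20ACBBAB2C
  rot[11] = BAA111$20ACBBAB2CA
  rot[12] = AA111$20ACBBAB2CAB
  rot[13] = A111$20ACBBAB2CABA
  rot[14] = 111$20ACBBAB2CABAA
  rot[15] = 11$20ACBBAB2CABAA1
  rot[16] = 1$20ACBBAB2CABAA11
  rot[17] = $20ACBBAB2CABAA111
Sorted (with $ < everything):
  sorted[0] = $20ACBBAB2CABAA111  (last char: '1')
  sorted[1] = 0ACBBAB2CABAA111$2  (last char: '2')
  sorted[2] = 1$20ACBBAB2CABAA11  (last char: '1')
  sorted[3] = 11$20ACBBAB2CABAA1  (last char: '1')
  sorted[4] = 111$20ACBBAB2CABAA  (last char: 'A')
  sorted[5] = 20ACBBAB2CABAA111$  (last char: '$')
  sorted[6] = 2CABAA111$20ACBBAB  (last char: 'B')
  sorted[7] = A111$20ACBBAB2CABA  (last char: 'A')
  sorted[8] = AA111$20ACBBAB2CAB  (last char: 'B')
  sorted[9] = AB2CABAA111$20ACBB  (last char: 'B')
  sorted[10] = ABAA111$20ACBBAB2C  (last char: 'C')
  sorted[11] = ACBBAB2CABAA111$20  (last char: '0')
  sorted[12] = B2CABAA111$20ACBBA  (last char: 'A')
  sorted[13] = BAA111$20ACBBAB2CA  (last char: 'A')
  sorted[14] = BAB2CABAA111$20ACB  (last char: 'B')
  sorted[15] = BBAB2CABAA111$20AC  (last char: 'C')
  sorted[16] = CABAA111$20ACBBAB2  (last char: '2')
  sorted[17] = CBBAB2CABAA111$20A  (last char: 'A')
Last column: 1211A$BABBC0AABC2A
Original string S is at sorted index 5

Answer: 1211A$BABBC0AABC2A
5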